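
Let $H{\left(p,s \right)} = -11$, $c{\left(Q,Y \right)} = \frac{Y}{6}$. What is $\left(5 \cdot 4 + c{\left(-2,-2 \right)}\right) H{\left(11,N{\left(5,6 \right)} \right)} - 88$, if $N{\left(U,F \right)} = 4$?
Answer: $- \frac{913}{3} \approx -304.33$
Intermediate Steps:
$c{\left(Q,Y \right)} = \frac{Y}{6}$ ($c{\left(Q,Y \right)} = Y \frac{1}{6} = \frac{Y}{6}$)
$\left(5 \cdot 4 + c{\left(-2,-2 \right)}\right) H{\left(11,N{\left(5,6 \right)} \right)} - 88 = \left(5 \cdot 4 + \frac{1}{6} \left(-2\right)\right) \left(-11\right) - 88 = \left(20 - \frac{1}{3}\right) \left(-11\right) - 88 = \frac{59}{3} \left(-11\right) - 88 = - \frac{649}{3} - 88 = - \frac{913}{3}$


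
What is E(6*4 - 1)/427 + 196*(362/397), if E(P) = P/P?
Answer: 30296901/169519 ≈ 178.72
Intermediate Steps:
E(P) = 1
E(6*4 - 1)/427 + 196*(362/397) = 1/427 + 196*(362/397) = 1/427 + 70952/397 = 30296901/169519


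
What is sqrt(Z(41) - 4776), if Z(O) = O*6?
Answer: I*sqrt(4530) ≈ 67.305*I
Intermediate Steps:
Z(O) = 6*O
sqrt(Z(41) - 4776) = sqrt(6*41 - 4776) = sqrt(246 - 4776) = sqrt(-4530) = I*sqrt(4530)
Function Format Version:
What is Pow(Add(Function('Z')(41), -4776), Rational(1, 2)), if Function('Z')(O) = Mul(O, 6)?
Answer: Mul(I, Pow(4530, Rational(1, 2))) ≈ Mul(67.305, I)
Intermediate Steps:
Function('Z')(O) = Mul(6, O)
Pow(Add(Function('Z')(41), -4776), Rational(1, 2)) = Pow(Add(Mul(6, 41), -4776), Rational(1, 2)) = Pow(Add(246, -4776), Rational(1, 2)) = Pow(-4530, Rational(1, 2)) = Mul(I, Pow(4530, Rational(1, 2)))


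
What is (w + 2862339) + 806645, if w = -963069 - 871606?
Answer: 1834309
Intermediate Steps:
w = -1834675
(w + 2862339) + 806645 = (-1834675 + 2862339) + 806645 = 1027664 + 806645 = 1834309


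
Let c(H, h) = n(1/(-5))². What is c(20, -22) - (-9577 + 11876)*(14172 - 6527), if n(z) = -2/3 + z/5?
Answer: -98864181566/5625 ≈ -1.7576e+7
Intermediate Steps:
n(z) = -⅔ + z/5 (n(z) = -2*⅓ + z*(⅕) = -⅔ + z/5)
c(H, h) = 2809/5625 (c(H, h) = (-⅔ + (⅕)/(-5))² = (-⅔ + (⅕)*(-⅕))² = (-⅔ - 1/25)² = (-53/75)² = 2809/5625)
c(20, -22) - (-9577 + 11876)*(14172 - 6527) = 2809/5625 - (-9577 + 11876)*(14172 - 6527) = 2809/5625 - 2299*7645 = 2809/5625 - 1*17575855 = 2809/5625 - 17575855 = -98864181566/5625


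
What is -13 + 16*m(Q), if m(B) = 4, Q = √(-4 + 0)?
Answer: 51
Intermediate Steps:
Q = 2*I (Q = √(-4) = 2*I ≈ 2.0*I)
-13 + 16*m(Q) = -13 + 16*4 = -13 + 64 = 51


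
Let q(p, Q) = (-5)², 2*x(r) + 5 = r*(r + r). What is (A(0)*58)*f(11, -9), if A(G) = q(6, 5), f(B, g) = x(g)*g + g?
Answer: -1037475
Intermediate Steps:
x(r) = -5/2 + r² (x(r) = -5/2 + (r*(r + r))/2 = -5/2 + (r*(2*r))/2 = -5/2 + (2*r²)/2 = -5/2 + r²)
q(p, Q) = 25
f(B, g) = g + g*(-5/2 + g²) (f(B, g) = (-5/2 + g²)*g + g = g*(-5/2 + g²) + g = g + g*(-5/2 + g²))
A(G) = 25
(A(0)*58)*f(11, -9) = (25*58)*(-9*(-3/2 + (-9)²)) = 1450*(-9*(-3/2 + 81)) = 1450*(-9*159/2) = 1450*(-1431/2) = -1037475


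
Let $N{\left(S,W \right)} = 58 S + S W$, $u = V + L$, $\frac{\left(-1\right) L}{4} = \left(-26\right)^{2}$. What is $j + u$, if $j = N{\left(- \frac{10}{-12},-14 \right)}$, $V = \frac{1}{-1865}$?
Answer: $- \frac{14923733}{5595} \approx -2667.3$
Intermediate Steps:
$V = - \frac{1}{1865} \approx -0.00053619$
$L = -2704$ ($L = - 4 \left(-26\right)^{2} = \left(-4\right) 676 = -2704$)
$u = - \frac{5042961}{1865}$ ($u = - \frac{1}{1865} - 2704 = - \frac{5042961}{1865} \approx -2704.0$)
$j = \frac{110}{3}$ ($j = - \frac{10}{-12} \left(58 - 14\right) = \left(-10\right) \left(- \frac{1}{12}\right) 44 = \frac{5}{6} \cdot 44 = \frac{110}{3} \approx 36.667$)
$j + u = \frac{110}{3} - \frac{5042961}{1865} = - \frac{14923733}{5595}$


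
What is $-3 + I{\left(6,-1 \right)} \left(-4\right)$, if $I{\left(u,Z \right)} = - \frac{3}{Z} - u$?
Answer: $9$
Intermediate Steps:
$I{\left(u,Z \right)} = - u - \frac{3}{Z}$
$-3 + I{\left(6,-1 \right)} \left(-4\right) = -3 + \left(\left(-1\right) 6 - \frac{3}{-1}\right) \left(-4\right) = -3 + \left(-6 - -3\right) \left(-4\right) = -3 + \left(-6 + 3\right) \left(-4\right) = -3 - -12 = -3 + 12 = 9$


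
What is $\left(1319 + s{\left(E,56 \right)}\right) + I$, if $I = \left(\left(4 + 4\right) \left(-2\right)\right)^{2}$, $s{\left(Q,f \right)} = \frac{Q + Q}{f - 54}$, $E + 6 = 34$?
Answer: $1603$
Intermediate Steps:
$E = 28$ ($E = -6 + 34 = 28$)
$s{\left(Q,f \right)} = \frac{2 Q}{-54 + f}$
$I = 256$ ($I = \left(8 \left(-2\right)\right)^{2} = \left(-16\right)^{2} = 256$)
$\left(1319 + s{\left(E,56 \right)}\right) + I = \left(1319 + 2 \cdot 28 \frac{1}{-54 + 56}\right) + 256 = \left(1319 + 2 \cdot 28 \cdot \frac{1}{2}\right) + 256 = \left(1319 + 28\right) + 256 = 1347 + 256 = 1603$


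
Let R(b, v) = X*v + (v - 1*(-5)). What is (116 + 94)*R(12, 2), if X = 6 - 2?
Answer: 3150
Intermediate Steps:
X = 4
R(b, v) = 5 + 5*v (R(b, v) = 4*v + (v - 1*(-5)) = 4*v + (v + 5) = 4*v + (5 + v) = 5 + 5*v)
(116 + 94)*R(12, 2) = (116 + 94)*(5 + 5*2) = 210*(5 + 10) = 210*15 = 3150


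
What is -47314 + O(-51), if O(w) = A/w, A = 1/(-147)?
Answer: -354713057/7497 ≈ -47314.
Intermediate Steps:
A = -1/147 ≈ -0.0068027
O(w) = -1/(147*w)
-47314 + O(-51) = -47314 - 1/147/(-51) = -47314 - 1/147*(-1/51) = -47314 + 1/7497 = -354713057/7497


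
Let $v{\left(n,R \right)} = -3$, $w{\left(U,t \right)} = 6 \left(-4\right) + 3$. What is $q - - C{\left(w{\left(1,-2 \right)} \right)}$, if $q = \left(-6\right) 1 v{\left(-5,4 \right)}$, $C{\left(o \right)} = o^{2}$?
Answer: $459$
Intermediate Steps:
$w{\left(U,t \right)} = -21$ ($w{\left(U,t \right)} = -24 + 3 = -21$)
$q = 18$ ($q = \left(-6\right) 1 \left(-3\right) = \left(-6\right) \left(-3\right) = 18$)
$q - - C{\left(w{\left(1,-2 \right)} \right)} = 18 - - \left(-21\right)^{2} = 18 - \left(-1\right) 441 = 18 - -441 = 18 + 441 = 459$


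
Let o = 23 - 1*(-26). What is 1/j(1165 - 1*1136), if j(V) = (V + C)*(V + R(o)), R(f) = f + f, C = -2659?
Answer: -1/334010 ≈ -2.9939e-6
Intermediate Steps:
o = 49 (o = 23 + 26 = 49)
R(f) = 2*f
j(V) = (-2659 + V)*(98 + V) (j(V) = (V - 2659)*(V + 2*49) = (-2659 + V)*(V + 98) = (-2659 + V)*(98 + V))
1/j(1165 - 1*1136) = 1/(-260582 + (1165 - 1*1136)² - 2561*(1165 - 1*1136)) = 1/(-260582 + (1165 - 1136)² - 2561*(1165 - 1136)) = 1/(-260582 + 29² - 2561*29) = 1/(-260582 + 841 - 74269) = 1/(-334010) = -1/334010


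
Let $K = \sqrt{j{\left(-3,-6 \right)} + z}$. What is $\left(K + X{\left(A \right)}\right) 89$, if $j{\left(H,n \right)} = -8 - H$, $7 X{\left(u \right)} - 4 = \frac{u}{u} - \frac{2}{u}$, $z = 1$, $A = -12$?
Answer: $\frac{2759}{42} + 178 i \approx 65.69 + 178.0 i$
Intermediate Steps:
$X{\left(u \right)} = \frac{5}{7} - \frac{2}{7 u}$ ($X{\left(u \right)} = \frac{4}{7} + \frac{\frac{u}{u} - \frac{2}{u}}{7} = \frac{4}{7} + \frac{1 - \frac{2}{u}}{7} = \frac{4}{7} + \left(\frac{1}{7} - \frac{2}{7 u}\right) = \frac{5}{7} - \frac{2}{7 u}$)
$K = 2 i$ ($K = \sqrt{\left(-8 - -3\right) + 1} = \sqrt{\left(-8 + 3\right) + 1} = \sqrt{-5 + 1} = \sqrt{-4} = 2 i \approx 2.0 i$)
$\left(K + X{\left(A \right)}\right) 89 = \left(2 i + \frac{-2 + 5 \left(-12\right)}{7 \left(-12\right)}\right) 89 = \left(2 i + \frac{1}{7} \left(- \frac{1}{12}\right) \left(-2 - 60\right)\right) 89 = \left(2 i + \frac{1}{7} \left(- \frac{1}{12}\right) \left(-62\right)\right) 89 = \left(2 i + \frac{31}{42}\right) 89 = \left(\frac{31}{42} + 2 i\right) 89 = \frac{2759}{42} + 178 i$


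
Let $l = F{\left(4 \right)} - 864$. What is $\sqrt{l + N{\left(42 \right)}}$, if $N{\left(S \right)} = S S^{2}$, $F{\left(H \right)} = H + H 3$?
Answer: $2 \sqrt{18310} \approx 270.63$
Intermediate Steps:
$F{\left(H \right)} = 4 H$ ($F{\left(H \right)} = H + 3 H = 4 H$)
$N{\left(S \right)} = S^{3}$
$l = -848$ ($l = 4 \cdot 4 - 864 = 16 - 864 = -848$)
$\sqrt{l + N{\left(42 \right)}} = \sqrt{-848 + 42^{3}} = \sqrt{-848 + 74088} = \sqrt{73240} = 2 \sqrt{18310}$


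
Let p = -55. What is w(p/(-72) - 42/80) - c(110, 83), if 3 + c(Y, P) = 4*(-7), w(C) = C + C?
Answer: 2833/90 ≈ 31.478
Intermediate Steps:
w(C) = 2*C
c(Y, P) = -31 (c(Y, P) = -3 + 4*(-7) = -3 - 28 = -31)
w(p/(-72) - 42/80) - c(110, 83) = 2*(-55/(-72) - 42/80) - 1*(-31) = 2*(-55*(-1/72) - 42*1/80) + 31 = 2*(55/72 - 21/40) + 31 = 2*(43/180) + 31 = 43/90 + 31 = 2833/90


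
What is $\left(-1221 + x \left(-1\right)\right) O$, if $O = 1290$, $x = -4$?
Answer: $-1569930$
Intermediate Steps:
$\left(-1221 + x \left(-1\right)\right) O = \left(-1221 - -4\right) 1290 = \left(-1221 + 4\right) 1290 = \left(-1217\right) 1290 = -1569930$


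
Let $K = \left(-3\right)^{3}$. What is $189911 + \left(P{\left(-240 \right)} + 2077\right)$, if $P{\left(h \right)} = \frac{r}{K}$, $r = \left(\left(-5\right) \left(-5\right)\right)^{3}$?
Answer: $\frac{5168051}{27} \approx 1.9141 \cdot 10^{5}$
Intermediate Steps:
$K = -27$
$r = 15625$ ($r = 25^{3} = 15625$)
$P{\left(h \right)} = - \frac{15625}{27}$ ($P{\left(h \right)} = \frac{15625}{-27} = 15625 \left(- \frac{1}{27}\right) = - \frac{15625}{27}$)
$189911 + \left(P{\left(-240 \right)} + 2077\right) = 189911 + \left(- \frac{15625}{27} + 2077\right) = 189911 + \frac{40454}{27} = \frac{5168051}{27}$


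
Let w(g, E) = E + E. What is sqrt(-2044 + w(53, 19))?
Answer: I*sqrt(2006) ≈ 44.788*I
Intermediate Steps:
w(g, E) = 2*E
sqrt(-2044 + w(53, 19)) = sqrt(-2044 + 2*19) = sqrt(-2044 + 38) = sqrt(-2006) = I*sqrt(2006)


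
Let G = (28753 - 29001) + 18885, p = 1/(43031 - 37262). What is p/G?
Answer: 1/107516853 ≈ 9.3009e-9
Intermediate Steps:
p = 1/5769 ≈ 0.00017334
G = 18637 (G = -248 + 18885 = 18637)
p/G = (1/5769)/18637 = (1/5769)*(1/18637) = 1/107516853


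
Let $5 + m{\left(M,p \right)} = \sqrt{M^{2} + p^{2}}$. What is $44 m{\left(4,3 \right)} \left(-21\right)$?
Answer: $0$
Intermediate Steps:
$m{\left(M,p \right)} = -5 + \sqrt{M^{2} + p^{2}}$
$44 m{\left(4,3 \right)} \left(-21\right) = 44 \left(-5 + \sqrt{4^{2} + 3^{2}}\right) \left(-21\right) = 44 \left(-5 + \sqrt{16 + 9}\right) \left(-21\right) = 44 \left(-5 + \sqrt{25}\right) \left(-21\right) = 44 \left(-5 + 5\right) \left(-21\right) = 44 \cdot 0 \left(-21\right) = 0 \left(-21\right) = 0$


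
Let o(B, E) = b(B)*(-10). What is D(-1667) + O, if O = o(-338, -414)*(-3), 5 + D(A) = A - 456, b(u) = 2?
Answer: -2068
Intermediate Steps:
D(A) = -461 + A (D(A) = -5 + (A - 456) = -5 + (-456 + A) = -461 + A)
o(B, E) = -20 (o(B, E) = 2*(-10) = -20)
O = 60 (O = -20*(-3) = 60)
D(-1667) + O = (-461 - 1667) + 60 = -2128 + 60 = -2068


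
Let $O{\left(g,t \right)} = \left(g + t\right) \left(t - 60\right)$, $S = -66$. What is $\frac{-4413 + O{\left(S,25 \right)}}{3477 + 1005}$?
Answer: $- \frac{1489}{2241} \approx -0.66444$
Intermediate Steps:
$O{\left(g,t \right)} = \left(-60 + t\right) \left(g + t\right)$ ($O{\left(g,t \right)} = \left(g + t\right) \left(-60 + t\right) = \left(-60 + t\right) \left(g + t\right)$)
$\frac{-4413 + O{\left(S,25 \right)}}{3477 + 1005} = \frac{-4413 - \left(-810 - 625\right)}{3477 + 1005} = \frac{-4413 + \left(625 + 3960 - 1500 - 1650\right)}{4482} = \left(-4413 + 1435\right) \frac{1}{4482} = \left(-2978\right) \frac{1}{4482} = - \frac{1489}{2241}$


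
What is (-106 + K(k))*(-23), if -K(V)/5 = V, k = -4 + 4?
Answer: 2438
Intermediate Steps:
k = 0
K(V) = -5*V
(-106 + K(k))*(-23) = (-106 - 5*0)*(-23) = (-106 + 0)*(-23) = -106*(-23) = 2438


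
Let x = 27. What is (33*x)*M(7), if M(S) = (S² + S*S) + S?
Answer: 93555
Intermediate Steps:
M(S) = S + 2*S² (M(S) = (S² + S²) + S = 2*S² + S = S + 2*S²)
(33*x)*M(7) = (33*27)*(7*(1 + 2*7)) = 891*(7*(1 + 14)) = 891*(7*15) = 891*105 = 93555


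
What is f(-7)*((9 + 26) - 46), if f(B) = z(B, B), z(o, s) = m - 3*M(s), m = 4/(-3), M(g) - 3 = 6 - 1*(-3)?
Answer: 1232/3 ≈ 410.67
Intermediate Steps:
M(g) = 12 (M(g) = 3 + (6 - 1*(-3)) = 3 + (6 + 3) = 3 + 9 = 12)
m = -4/3 (m = 4*(-⅓) = -4/3 ≈ -1.3333)
z(o, s) = -112/3 (z(o, s) = -4/3 - 3*12 = -4/3 - 36 = -112/3)
f(B) = -112/3
f(-7)*((9 + 26) - 46) = -112*((9 + 26) - 46)/3 = -112*(35 - 46)/3 = -112/3*(-11) = 1232/3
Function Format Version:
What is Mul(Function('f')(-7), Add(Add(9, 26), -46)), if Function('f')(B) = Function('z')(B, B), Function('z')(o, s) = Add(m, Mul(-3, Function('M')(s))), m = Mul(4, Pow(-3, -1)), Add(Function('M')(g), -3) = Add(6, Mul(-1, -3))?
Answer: Rational(1232, 3) ≈ 410.67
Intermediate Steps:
Function('M')(g) = 12 (Function('M')(g) = Add(3, Add(6, Mul(-1, -3))) = Add(3, Add(6, 3)) = Add(3, 9) = 12)
m = Rational(-4, 3) (m = Mul(4, Rational(-1, 3)) = Rational(-4, 3) ≈ -1.3333)
Function('z')(o, s) = Rational(-112, 3) (Function('z')(o, s) = Add(Rational(-4, 3), Mul(-3, 12)) = Add(Rational(-4, 3), -36) = Rational(-112, 3))
Function('f')(B) = Rational(-112, 3)
Mul(Function('f')(-7), Add(Add(9, 26), -46)) = Mul(Rational(-112, 3), Add(Add(9, 26), -46)) = Mul(Rational(-112, 3), Add(35, -46)) = Mul(Rational(-112, 3), -11) = Rational(1232, 3)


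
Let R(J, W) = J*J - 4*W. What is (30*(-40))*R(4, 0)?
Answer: -19200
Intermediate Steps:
R(J, W) = J² - 4*W
(30*(-40))*R(4, 0) = (30*(-40))*(4² - 4*0) = -1200*(16 + 0) = -1200*16 = -19200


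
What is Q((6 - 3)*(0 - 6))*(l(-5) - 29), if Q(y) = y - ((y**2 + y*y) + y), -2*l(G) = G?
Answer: 17172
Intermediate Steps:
l(G) = -G/2
Q(y) = -2*y**2 (Q(y) = y - ((y**2 + y**2) + y) = y - (2*y**2 + y) = y - (y + 2*y**2) = y + (-y - 2*y**2) = -2*y**2)
Q((6 - 3)*(0 - 6))*(l(-5) - 29) = (-2*(0 - 6)**2*(6 - 3)**2)*(-1/2*(-5) - 29) = (-2*(3*(-6))**2)*(5/2 - 29) = -2*(-18)**2*(-53/2) = -2*324*(-53/2) = -648*(-53/2) = 17172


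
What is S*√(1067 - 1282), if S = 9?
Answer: 9*I*√215 ≈ 131.97*I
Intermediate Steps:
S*√(1067 - 1282) = 9*√(1067 - 1282) = 9*√(-215) = 9*(I*√215) = 9*I*√215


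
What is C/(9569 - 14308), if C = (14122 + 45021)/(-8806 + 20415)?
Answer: -8449/7859293 ≈ -0.0010750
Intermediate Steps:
C = 59143/11609 ≈ 5.0946
C/(9569 - 14308) = 59143/(11609*(9569 - 14308)) = (59143/11609)/(-4739) = (59143/11609)*(-1/4739) = -8449/7859293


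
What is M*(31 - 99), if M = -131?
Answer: 8908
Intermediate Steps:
M*(31 - 99) = -131*(31 - 99) = -131*(-68) = 8908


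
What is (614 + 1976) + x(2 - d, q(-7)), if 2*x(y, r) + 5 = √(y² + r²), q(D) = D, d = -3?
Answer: 5175/2 + √74/2 ≈ 2591.8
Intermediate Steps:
x(y, r) = -5/2 + √(r² + y²)/2 (x(y, r) = -5/2 + √(y² + r²)/2 = -5/2 + √(r² + y²)/2)
(614 + 1976) + x(2 - d, q(-7)) = (614 + 1976) + (-5/2 + √((-7)² + (2 - 1*(-3))²)/2) = 2590 + (-5/2 + √(49 + (2 + 3)²)/2) = 2590 + (-5/2 + √(49 + 5²)/2) = 2590 + (-5/2 + √(49 + 25)/2) = 2590 + (-5/2 + √74/2) = 5175/2 + √74/2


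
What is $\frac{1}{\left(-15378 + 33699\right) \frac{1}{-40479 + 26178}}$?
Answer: $- \frac{4767}{6107} \approx -0.78058$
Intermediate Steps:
$\frac{1}{\left(-15378 + 33699\right) \frac{1}{-40479 + 26178}} = \frac{1}{18321 \frac{1}{-14301}} = \frac{1}{18321 \left(- \frac{1}{14301}\right)} = \frac{1}{- \frac{6107}{4767}} = - \frac{4767}{6107}$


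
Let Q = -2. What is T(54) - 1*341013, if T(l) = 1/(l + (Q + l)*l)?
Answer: -975979205/2862 ≈ -3.4101e+5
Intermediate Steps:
T(l) = 1/(l + l*(-2 + l)) (T(l) = 1/(l + (-2 + l)*l) = 1/(l + l*(-2 + l)))
T(54) - 1*341013 = 1/(54*(-1 + 54)) - 1*341013 = (1/54)/53 - 341013 = (1/54)*(1/53) - 341013 = 1/2862 - 341013 = -975979205/2862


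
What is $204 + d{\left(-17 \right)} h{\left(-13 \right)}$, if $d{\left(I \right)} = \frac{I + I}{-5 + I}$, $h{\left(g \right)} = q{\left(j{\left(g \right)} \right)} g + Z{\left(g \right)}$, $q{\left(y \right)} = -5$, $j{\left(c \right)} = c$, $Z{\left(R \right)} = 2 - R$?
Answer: $\frac{3604}{11} \approx 327.64$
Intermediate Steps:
$h{\left(g \right)} = 2 - 6 g$ ($h{\left(g \right)} = - 5 g - \left(-2 + g\right) = 2 - 6 g$)
$d{\left(I \right)} = \frac{2 I}{-5 + I}$
$204 + d{\left(-17 \right)} h{\left(-13 \right)} = 204 + 2 \left(-17\right) \frac{1}{-5 - 17} \left(2 - -78\right) = 204 + 2 \left(-17\right) \frac{1}{-22} \left(2 + 78\right) = 204 + 2 \left(-17\right) \left(- \frac{1}{22}\right) 80 = 204 + \frac{17}{11} \cdot 80 = 204 + \frac{1360}{11} = \frac{3604}{11}$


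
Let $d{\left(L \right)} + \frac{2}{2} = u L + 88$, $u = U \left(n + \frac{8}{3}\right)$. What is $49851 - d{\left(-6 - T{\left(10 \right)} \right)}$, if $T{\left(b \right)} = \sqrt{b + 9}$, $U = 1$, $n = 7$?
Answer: $49822 + \frac{29 \sqrt{19}}{3} \approx 49864.0$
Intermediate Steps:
$T{\left(b \right)} = \sqrt{9 + b}$
$u = \frac{29}{3}$ ($u = 1 \left(7 + \frac{8}{3}\right) = 1 \cdot \frac{29}{3} = \frac{29}{3} \approx 9.6667$)
$d{\left(L \right)} = 87 + \frac{29 L}{3}$ ($d{\left(L \right)} = -1 + \left(\frac{29 L}{3} + 88\right) = -1 + \left(88 + \frac{29 L}{3}\right) = 87 + \frac{29 L}{3}$)
$49851 - d{\left(-6 - T{\left(10 \right)} \right)} = 49851 - \left(87 + \frac{29 \left(-6 - \sqrt{9 + 10}\right)}{3}\right) = 49851 - \left(87 + \frac{29 \left(-6 - \sqrt{19}\right)}{3}\right) = 49851 - \left(87 - \left(58 + \frac{29 \sqrt{19}}{3}\right)\right) = 49851 - \left(29 - \frac{29 \sqrt{19}}{3}\right) = 49822 + \frac{29 \sqrt{19}}{3}$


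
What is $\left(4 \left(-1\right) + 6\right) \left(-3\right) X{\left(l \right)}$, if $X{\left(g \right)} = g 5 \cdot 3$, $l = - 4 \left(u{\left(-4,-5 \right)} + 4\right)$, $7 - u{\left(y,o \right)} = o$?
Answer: $5760$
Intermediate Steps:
$u{\left(y,o \right)} = 7 - o$
$l = -64$ ($l = - 4 \left(\left(7 - -5\right) + 4\right) = - 4 \left(\left(7 + 5\right) + 4\right) = - 4 \left(12 + 4\right) = \left(-4\right) 16 = -64$)
$X{\left(g \right)} = 15 g$ ($X{\left(g \right)} = 5 g 3 = 15 g$)
$\left(4 \left(-1\right) + 6\right) \left(-3\right) X{\left(l \right)} = \left(4 \left(-1\right) + 6\right) \left(-3\right) 15 \left(-64\right) = \left(-4 + 6\right) \left(-3\right) \left(-960\right) = 2 \left(-3\right) \left(-960\right) = \left(-6\right) \left(-960\right) = 5760$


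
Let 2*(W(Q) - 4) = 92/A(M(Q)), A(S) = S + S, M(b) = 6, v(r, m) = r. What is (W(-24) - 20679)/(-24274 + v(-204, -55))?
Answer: 124027/146868 ≈ 0.84448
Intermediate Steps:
A(S) = 2*S
W(Q) = 47/6 (W(Q) = 4 + (92/((2*6)))/2 = 4 + (92/12)/2 = 4 + (92*(1/12))/2 = 4 + (½)*(23/3) = 4 + 23/6 = 47/6)
(W(-24) - 20679)/(-24274 + v(-204, -55)) = (47/6 - 20679)/(-24274 - 204) = -124027/6/(-24478) = -124027/6*(-1/24478) = 124027/146868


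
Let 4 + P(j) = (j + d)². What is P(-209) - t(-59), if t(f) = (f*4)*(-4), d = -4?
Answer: 44421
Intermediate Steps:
t(f) = -16*f (t(f) = (4*f)*(-4) = -16*f)
P(j) = -4 + (-4 + j)² (P(j) = -4 + (j - 4)² = -4 + (-4 + j)²)
P(-209) - t(-59) = (-4 + (-4 - 209)²) - (-16)*(-59) = (-4 + (-213)²) - 1*944 = (-4 + 45369) - 944 = 45365 - 944 = 44421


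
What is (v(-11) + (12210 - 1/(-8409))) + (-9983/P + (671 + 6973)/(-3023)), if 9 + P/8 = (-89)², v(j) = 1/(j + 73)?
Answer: 608893223919100297/49879312525632 ≈ 12207.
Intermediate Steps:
v(j) = 1/(73 + j)
P = 63296 (P = -72 + 8*(-89)² = -72 + 8*7921 = -72 + 63368 = 63296)
(v(-11) + (12210 - 1/(-8409))) + (-9983/P + (671 + 6973)/(-3023)) = (1/(73 - 11) + (12210 - 1/(-8409))) + (-9983/63296 + (671 + 6973)/(-3023)) = (1/62 + (12210 - 1*(-1/8409))) + (-9983*1/63296 + 7644*(-1/3023)) = (1/62 + (12210 + 1/8409)) + (-9983/63296 - 7644/3023) = (1/62 + 102673891/8409) - 514013233/191343808 = 6365789651/521358 - 514013233/191343808 = 608893223919100297/49879312525632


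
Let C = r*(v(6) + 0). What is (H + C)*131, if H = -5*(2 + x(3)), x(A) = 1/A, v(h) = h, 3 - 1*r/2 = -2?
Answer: 18995/3 ≈ 6331.7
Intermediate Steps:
r = 10 (r = 6 - 2*(-2) = 6 + 4 = 10)
H = -35/3 (H = -5*(2 + 1/3) = -5*(2 + ⅓) = -5*7/3 = -35/3 ≈ -11.667)
C = 60 (C = 10*(6 + 0) = 10*6 = 60)
(H + C)*131 = (-35/3 + 60)*131 = (145/3)*131 = 18995/3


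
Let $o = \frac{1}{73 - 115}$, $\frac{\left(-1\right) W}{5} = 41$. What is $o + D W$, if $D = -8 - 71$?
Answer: $\frac{680189}{42} \approx 16195.0$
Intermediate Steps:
$W = -205$ ($W = \left(-5\right) 41 = -205$)
$o = - \frac{1}{42}$ ($o = \frac{1}{-42} = - \frac{1}{42} \approx -0.02381$)
$D = -79$
$o + D W = - \frac{1}{42} - -16195 = - \frac{1}{42} + 16195 = \frac{680189}{42}$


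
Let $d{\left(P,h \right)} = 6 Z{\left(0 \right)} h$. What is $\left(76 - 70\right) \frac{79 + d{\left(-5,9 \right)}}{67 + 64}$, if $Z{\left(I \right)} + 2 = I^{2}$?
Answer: $- \frac{174}{131} \approx -1.3282$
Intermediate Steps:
$Z{\left(I \right)} = -2 + I^{2}$
$d{\left(P,h \right)} = - 12 h$ ($d{\left(P,h \right)} = 6 \left(-2 + 0^{2}\right) h = 6 \left(-2 + 0\right) h = 6 \left(-2\right) h = - 12 h$)
$\left(76 - 70\right) \frac{79 + d{\left(-5,9 \right)}}{67 + 64} = \left(76 - 70\right) \frac{79 - 108}{67 + 64} = 6 \frac{79 - 108}{131} = 6 \left(\left(-29\right) \frac{1}{131}\right) = 6 \left(- \frac{29}{131}\right) = - \frac{174}{131}$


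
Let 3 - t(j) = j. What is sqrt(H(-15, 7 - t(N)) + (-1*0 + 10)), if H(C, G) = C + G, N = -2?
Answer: I*sqrt(3) ≈ 1.732*I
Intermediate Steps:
t(j) = 3 - j
sqrt(H(-15, 7 - t(N)) + (-1*0 + 10)) = sqrt((-15 + (7 - (3 - 1*(-2)))) + (-1*0 + 10)) = sqrt((-15 + (7 - (3 + 2))) + (0 + 10)) = sqrt((-15 + (7 - 1*5)) + 10) = sqrt((-15 + (7 - 5)) + 10) = sqrt((-15 + 2) + 10) = sqrt(-13 + 10) = sqrt(-3) = I*sqrt(3)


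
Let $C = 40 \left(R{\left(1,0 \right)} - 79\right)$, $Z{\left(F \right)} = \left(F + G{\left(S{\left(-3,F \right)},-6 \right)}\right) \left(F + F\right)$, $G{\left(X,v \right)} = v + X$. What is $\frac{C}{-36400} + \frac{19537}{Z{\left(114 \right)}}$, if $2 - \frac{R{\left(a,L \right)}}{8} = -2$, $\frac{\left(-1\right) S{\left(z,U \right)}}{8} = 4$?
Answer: $\frac{9296543}{7884240} \approx 1.1791$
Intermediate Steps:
$S{\left(z,U \right)} = -32$ ($S{\left(z,U \right)} = \left(-8\right) 4 = -32$)
$G{\left(X,v \right)} = X + v$
$R{\left(a,L \right)} = 32$ ($R{\left(a,L \right)} = 16 - -16 = 16 + 16 = 32$)
$Z{\left(F \right)} = 2 F \left(-38 + F\right)$ ($Z{\left(F \right)} = \left(F - 38\right) \left(F + F\right) = \left(F - 38\right) 2 F = \left(-38 + F\right) 2 F = 2 F \left(-38 + F\right)$)
$C = -1880$ ($C = 40 \left(32 - 79\right) = 40 \left(-47\right) = -1880$)
$\frac{C}{-36400} + \frac{19537}{Z{\left(114 \right)}} = - \frac{1880}{-36400} + \frac{19537}{2 \cdot 114 \left(-38 + 114\right)} = \left(-1880\right) \left(- \frac{1}{36400}\right) + \frac{19537}{2 \cdot 114 \cdot 76} = \frac{47}{910} + \frac{19537}{17328} = \frac{9296543}{7884240}$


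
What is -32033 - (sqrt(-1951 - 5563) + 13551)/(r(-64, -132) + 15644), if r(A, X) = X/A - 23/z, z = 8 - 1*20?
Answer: -24060732847/751103 - 816*I*sqrt(26)/751103 ≈ -32034.0 - 0.0055396*I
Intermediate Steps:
z = -12 (z = 8 - 20 = -12)
r(A, X) = 23/12 + X/A (r(A, X) = X/A - 23/(-12) = X/A - 23*(-1/12) = X/A + 23/12 = 23/12 + X/A)
-32033 - (sqrt(-1951 - 5563) + 13551)/(r(-64, -132) + 15644) = -32033 - (sqrt(-1951 - 5563) + 13551)/((23/12 - 132/(-64)) + 15644) = -32033 - (sqrt(-7514) + 13551)/((23/12 - 132*(-1/64)) + 15644) = -32033 - (17*I*sqrt(26) + 13551)/((23/12 + 33/16) + 15644) = -32033 - (13551 + 17*I*sqrt(26))/(191/48 + 15644) = -32033 - (13551 + 17*I*sqrt(26))/751103/48 = -32033 - (13551 + 17*I*sqrt(26))*48/751103 = -32033 - (650448/751103 + 816*I*sqrt(26)/751103) = -32033 + (-650448/751103 - 816*I*sqrt(26)/751103) = -24060732847/751103 - 816*I*sqrt(26)/751103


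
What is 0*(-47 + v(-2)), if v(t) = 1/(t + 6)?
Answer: 0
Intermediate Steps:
v(t) = 1/(6 + t)
0*(-47 + v(-2)) = 0*(-47 + 1/(6 - 2)) = 0*(-47 + 1/4) = 0*(-47 + ¼) = 0*(-187/4) = 0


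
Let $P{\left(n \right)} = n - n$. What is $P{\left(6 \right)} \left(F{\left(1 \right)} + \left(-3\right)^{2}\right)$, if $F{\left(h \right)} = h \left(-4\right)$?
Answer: $0$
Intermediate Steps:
$P{\left(n \right)} = 0$
$F{\left(h \right)} = - 4 h$
$P{\left(6 \right)} \left(F{\left(1 \right)} + \left(-3\right)^{2}\right) = 0 \left(\left(-4\right) 1 + \left(-3\right)^{2}\right) = 0 \left(-4 + 9\right) = 0 \cdot 5 = 0$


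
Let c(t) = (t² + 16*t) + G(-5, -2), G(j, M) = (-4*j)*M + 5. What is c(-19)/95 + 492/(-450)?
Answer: -1228/1425 ≈ -0.86175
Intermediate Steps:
G(j, M) = 5 - 4*M*j (G(j, M) = -4*M*j + 5 = 5 - 4*M*j)
c(t) = -35 + t² + 16*t (c(t) = (t² + 16*t) + (5 - 4*(-2)*(-5)) = (t² + 16*t) + (5 - 40) = (t² + 16*t) - 35 = -35 + t² + 16*t)
c(-19)/95 + 492/(-450) = (-35 + (-19)² + 16*(-19))/95 + 492/(-450) = (-35 + 361 - 304)*(1/95) + 492*(-1/450) = 22*(1/95) - 82/75 = 22/95 - 82/75 = -1228/1425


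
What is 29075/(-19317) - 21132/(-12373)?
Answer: 48461869/239009241 ≈ 0.20276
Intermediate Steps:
29075/(-19317) - 21132/(-12373) = 29075*(-1/19317) - 21132*(-1/12373) = -29075/19317 + 21132/12373 = 48461869/239009241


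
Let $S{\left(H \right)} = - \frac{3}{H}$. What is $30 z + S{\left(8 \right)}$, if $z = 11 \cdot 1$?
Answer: $\frac{2637}{8} \approx 329.63$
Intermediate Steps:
$z = 11$
$30 z + S{\left(8 \right)} = 30 \cdot 11 - \frac{3}{8} = 330 - \frac{3}{8} = \frac{2637}{8}$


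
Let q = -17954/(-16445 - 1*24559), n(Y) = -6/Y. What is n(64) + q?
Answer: 112879/328032 ≈ 0.34411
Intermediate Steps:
q = 8977/20502 (q = -17954/(-16445 - 24559) = -17954/(-41004) = -17954*(-1/41004) = 8977/20502 ≈ 0.43786)
n(64) + q = -6/64 + 8977/20502 = -6*1/64 + 8977/20502 = -3/32 + 8977/20502 = 112879/328032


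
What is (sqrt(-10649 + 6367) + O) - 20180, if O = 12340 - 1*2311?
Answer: -10151 + I*sqrt(4282) ≈ -10151.0 + 65.437*I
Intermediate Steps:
O = 10029 (O = 12340 - 2311 = 10029)
(sqrt(-10649 + 6367) + O) - 20180 = (sqrt(-10649 + 6367) + 10029) - 20180 = (sqrt(-4282) + 10029) - 20180 = (I*sqrt(4282) + 10029) - 20180 = (10029 + I*sqrt(4282)) - 20180 = -10151 + I*sqrt(4282)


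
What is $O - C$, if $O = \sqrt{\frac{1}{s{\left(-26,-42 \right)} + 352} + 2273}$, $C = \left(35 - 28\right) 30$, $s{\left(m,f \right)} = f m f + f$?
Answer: $-210 + \frac{\sqrt{4716854354514}}{45554} \approx -162.32$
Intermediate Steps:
$s{\left(m,f \right)} = f + m f^{2}$ ($s{\left(m,f \right)} = m f^{2} + f = f + m f^{2}$)
$C = 210$ ($C = 7 \cdot 30 = 210$)
$O = \frac{\sqrt{4716854354514}}{45554}$ ($O = \sqrt{\frac{1}{- 42 \left(1 - -1092\right) + 352} + 2273} = \sqrt{\frac{1}{- 42 \left(1 + 1092\right) + 352} + 2273} = \sqrt{\frac{1}{\left(-42\right) 1093 + 352} + 2273} = \sqrt{\frac{1}{-45906 + 352} + 2273} = \sqrt{\frac{1}{-45554} + 2273} = \sqrt{- \frac{1}{45554} + 2273} = \sqrt{\frac{103544241}{45554}} = \frac{\sqrt{4716854354514}}{45554} \approx 47.676$)
$O - C = \frac{\sqrt{4716854354514}}{45554} - 210 = -210 + \frac{\sqrt{4716854354514}}{45554}$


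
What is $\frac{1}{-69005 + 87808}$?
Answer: $\frac{1}{18803} \approx 5.3183 \cdot 10^{-5}$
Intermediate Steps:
$\frac{1}{-69005 + 87808} = \frac{1}{18803}$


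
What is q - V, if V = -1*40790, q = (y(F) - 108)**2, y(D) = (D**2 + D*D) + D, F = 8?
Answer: 41574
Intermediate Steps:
y(D) = D + 2*D**2 (y(D) = (D**2 + D**2) + D = 2*D**2 + D = D + 2*D**2)
q = 784 (q = (8*(1 + 2*8) - 108)**2 = (8*(1 + 16) - 108)**2 = (8*17 - 108)**2 = (136 - 108)**2 = 28**2 = 784)
V = -40790
q - V = 784 - 1*(-40790) = 784 + 40790 = 41574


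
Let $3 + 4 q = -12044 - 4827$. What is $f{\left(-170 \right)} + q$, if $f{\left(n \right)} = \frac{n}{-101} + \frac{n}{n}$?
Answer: $- \frac{851595}{202} \approx -4215.8$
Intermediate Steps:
$f{\left(n \right)} = 1 - \frac{n}{101}$ ($f{\left(n \right)} = n \left(- \frac{1}{101}\right) + 1 = - \frac{n}{101} + 1 = 1 - \frac{n}{101}$)
$q = - \frac{8437}{2}$ ($q = - \frac{3}{4} + \frac{-12044 - 4827}{4} = - \frac{3}{4} + \frac{1}{4} \left(-16871\right) = - \frac{3}{4} - \frac{16871}{4} = - \frac{8437}{2} \approx -4218.5$)
$f{\left(-170 \right)} + q = \left(1 - - \frac{170}{101}\right) - \frac{8437}{2} = \left(1 + \frac{170}{101}\right) - \frac{8437}{2} = \frac{271}{101} - \frac{8437}{2} = - \frac{851595}{202}$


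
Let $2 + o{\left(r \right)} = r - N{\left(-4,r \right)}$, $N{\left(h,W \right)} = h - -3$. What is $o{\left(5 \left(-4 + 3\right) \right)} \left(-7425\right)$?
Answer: $44550$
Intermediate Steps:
$N{\left(h,W \right)} = 3 + h$ ($N{\left(h,W \right)} = h + 3 = 3 + h$)
$o{\left(r \right)} = -1 + r$ ($o{\left(r \right)} = -2 + \left(r - \left(3 - 4\right)\right) = -2 + \left(r - -1\right) = -2 + \left(r + 1\right) = -2 + \left(1 + r\right) = -1 + r$)
$o{\left(5 \left(-4 + 3\right) \right)} \left(-7425\right) = \left(-1 + 5 \left(-4 + 3\right)\right) \left(-7425\right) = \left(-1 + 5 \left(-1\right)\right) \left(-7425\right) = \left(-1 - 5\right) \left(-7425\right) = \left(-6\right) \left(-7425\right) = 44550$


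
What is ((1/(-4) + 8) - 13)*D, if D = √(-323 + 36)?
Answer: -21*I*√287/4 ≈ -88.941*I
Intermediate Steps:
D = I*√287 (D = √(-287) = I*√287 ≈ 16.941*I)
((1/(-4) + 8) - 13)*D = ((1/(-4) + 8) - 13)*(I*√287) = ((-¼ + 8) - 13)*(I*√287) = (31/4 - 13)*(I*√287) = -21*I*√287/4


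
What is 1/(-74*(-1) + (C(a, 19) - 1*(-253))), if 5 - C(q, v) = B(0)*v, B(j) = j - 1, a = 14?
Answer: 1/351 ≈ 0.0028490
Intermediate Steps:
B(j) = -1 + j
C(q, v) = 5 + v (C(q, v) = 5 - (-1 + 0)*v = 5 - (-1)*v = 5 + v)
1/(-74*(-1) + (C(a, 19) - 1*(-253))) = 1/(-74*(-1) + ((5 + 19) - 1*(-253))) = 1/(74 + (24 + 253)) = 1/(74 + 277) = 1/351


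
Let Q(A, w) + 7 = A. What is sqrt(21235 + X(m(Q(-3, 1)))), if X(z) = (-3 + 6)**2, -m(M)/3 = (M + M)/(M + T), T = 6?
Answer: 2*sqrt(5311) ≈ 145.75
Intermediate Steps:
Q(A, w) = -7 + A
m(M) = -6*M/(6 + M) (m(M) = -3*(M + M)/(M + 6) = -3*2*M/(6 + M) = -6*M/(6 + M))
X(z) = 9 (X(z) = 3**2 = 9)
sqrt(21235 + X(m(Q(-3, 1)))) = sqrt(21235 + 9) = sqrt(21244) = 2*sqrt(5311)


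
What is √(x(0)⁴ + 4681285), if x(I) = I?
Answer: √4681285 ≈ 2163.6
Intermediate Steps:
√(x(0)⁴ + 4681285) = √(0⁴ + 4681285) = √(0 + 4681285) = √4681285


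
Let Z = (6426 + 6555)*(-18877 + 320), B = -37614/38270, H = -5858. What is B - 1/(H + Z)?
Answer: -906099722158/921902390425 ≈ -0.98286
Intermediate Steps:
B = -18807/19135 (B = -37614*1/38270 = -18807/19135 ≈ -0.98286)
Z = -240888417 (Z = 12981*(-18557) = -240888417)
B - 1/(H + Z) = -18807/19135 - 1/(-5858 - 240888417) = -18807/19135 - 1/(-240894275) = -18807/19135 - 1*(-1/240894275) = -18807/19135 + 1/240894275 = -906099722158/921902390425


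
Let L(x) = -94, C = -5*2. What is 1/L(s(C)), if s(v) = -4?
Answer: -1/94 ≈ -0.010638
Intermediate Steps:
C = -10
1/L(s(C)) = 1/(-94) = -1/94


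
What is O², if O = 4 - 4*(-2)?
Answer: 144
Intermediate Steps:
O = 12 (O = 4 + 8 = 12)
O² = 12² = 144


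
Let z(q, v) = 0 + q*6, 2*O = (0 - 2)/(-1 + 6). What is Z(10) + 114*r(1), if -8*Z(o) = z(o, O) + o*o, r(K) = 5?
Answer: 550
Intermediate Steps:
O = -⅕ (O = ((0 - 2)/(-1 + 6))/2 = (-2/5)/2 = (-2*⅕)/2 = (½)*(-⅖) = -⅕ ≈ -0.20000)
z(q, v) = 6*q (z(q, v) = 0 + 6*q = 6*q)
Z(o) = -3*o/4 - o²/8 (Z(o) = -(6*o + o*o)/8 = -(6*o + o²)/8 = -(o² + 6*o)/8 = -3*o/4 - o²/8)
Z(10) + 114*r(1) = (⅛)*10*(-6 - 1*10) + 114*5 = (⅛)*10*(-6 - 10) + 570 = (⅛)*10*(-16) + 570 = -20 + 570 = 550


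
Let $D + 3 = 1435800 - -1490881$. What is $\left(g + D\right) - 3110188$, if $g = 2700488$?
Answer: $2516978$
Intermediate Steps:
$D = 2926678$ ($D = -3 + \left(1435800 - -1490881\right) = -3 + \left(1435800 + 1490881\right) = -3 + 2926681 = 2926678$)
$\left(g + D\right) - 3110188 = \left(2700488 + 2926678\right) - 3110188 = 5627166 - 3110188 = 2516978$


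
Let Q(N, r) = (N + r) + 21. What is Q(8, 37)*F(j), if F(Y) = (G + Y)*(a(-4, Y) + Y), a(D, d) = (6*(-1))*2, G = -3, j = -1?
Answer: 3432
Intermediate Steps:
Q(N, r) = 21 + N + r
a(D, d) = -12 (a(D, d) = -6*2 = -12)
F(Y) = (-12 + Y)*(-3 + Y) (F(Y) = (-3 + Y)*(-12 + Y) = (-12 + Y)*(-3 + Y))
Q(8, 37)*F(j) = (21 + 8 + 37)*(36 + (-1)**2 - 15*(-1)) = 66*(36 + 1 + 15) = 66*52 = 3432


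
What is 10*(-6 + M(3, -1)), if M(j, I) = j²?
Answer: 30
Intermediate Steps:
10*(-6 + M(3, -1)) = 10*(-6 + 3²) = 10*(-6 + 9) = 10*3 = 30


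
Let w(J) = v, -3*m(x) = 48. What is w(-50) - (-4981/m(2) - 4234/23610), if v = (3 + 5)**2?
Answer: -46678513/188880 ≈ -247.13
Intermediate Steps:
m(x) = -16 (m(x) = -1/3*48 = -16)
v = 64 (v = 8**2 = 64)
w(J) = 64
w(-50) - (-4981/m(2) - 4234/23610) = 64 - (-4981/(-16) - 4234/23610) = 64 - (-4981*(-1/16) - 4234*1/23610) = 64 - (4981/16 - 2117/11805) = 64 - 1*58766833/188880 = 64 - 58766833/188880 = -46678513/188880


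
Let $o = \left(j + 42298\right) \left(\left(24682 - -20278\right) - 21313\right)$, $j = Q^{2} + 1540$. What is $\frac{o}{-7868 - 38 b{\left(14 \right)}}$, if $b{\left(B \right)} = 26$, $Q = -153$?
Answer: $- \frac{1590189809}{8856} \approx -1.7956 \cdot 10^{5}$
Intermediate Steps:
$j = 24949$ ($j = \left(-153\right)^{2} + 1540 = 23409 + 1540 = 24949$)
$o = 1590189809$ ($o = \left(24949 + 42298\right) \left(\left(24682 - -20278\right) - 21313\right) = 67247 \left(\left(24682 + 20278\right) - 21313\right) = 67247 \left(44960 - 21313\right) = 67247 \cdot 23647 = 1590189809$)
$\frac{o}{-7868 - 38 b{\left(14 \right)}} = \frac{1590189809}{-7868 - 988} = \frac{1590189809}{-8856} = 1590189809 \left(- \frac{1}{8856}\right) = - \frac{1590189809}{8856}$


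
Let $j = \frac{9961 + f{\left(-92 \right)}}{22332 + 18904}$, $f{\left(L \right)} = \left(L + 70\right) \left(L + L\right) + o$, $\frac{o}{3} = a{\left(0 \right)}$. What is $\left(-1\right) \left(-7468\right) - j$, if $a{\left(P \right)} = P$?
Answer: $\frac{307936439}{41236} \approx 7467.7$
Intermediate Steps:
$o = 0$ ($o = 3 \cdot 0 = 0$)
$f{\left(L \right)} = 2 L \left(70 + L\right)$ ($f{\left(L \right)} = \left(L + 70\right) \left(L + L\right) + 0 = \left(70 + L\right) 2 L + 0 = 2 L \left(70 + L\right) + 0 = 2 L \left(70 + L\right)$)
$j = \frac{14009}{41236}$ ($j = \frac{9961 + 2 \left(-92\right) \left(70 - 92\right)}{22332 + 18904} = \frac{9961 + 2 \left(-92\right) \left(-22\right)}{41236} = \left(9961 + 4048\right) \frac{1}{41236} = 14009 \cdot \frac{1}{41236} = \frac{14009}{41236} \approx 0.33973$)
$\left(-1\right) \left(-7468\right) - j = \left(-1\right) \left(-7468\right) - \frac{14009}{41236} = 7468 - \frac{14009}{41236} = \frac{307936439}{41236}$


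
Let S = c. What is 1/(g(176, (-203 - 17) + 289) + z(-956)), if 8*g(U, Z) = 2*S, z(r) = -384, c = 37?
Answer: -4/1499 ≈ -0.0026684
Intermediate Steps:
S = 37
g(U, Z) = 37/4 (g(U, Z) = (2*37)/8 = (1/8)*74 = 37/4)
1/(g(176, (-203 - 17) + 289) + z(-956)) = 1/(37/4 - 384) = 1/(-1499/4) = -4/1499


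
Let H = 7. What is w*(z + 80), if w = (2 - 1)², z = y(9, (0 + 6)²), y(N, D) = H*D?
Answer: 332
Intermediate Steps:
y(N, D) = 7*D
z = 252 (z = 7*(0 + 6)² = 7*6² = 7*36 = 252)
w = 1 (w = 1² = 1)
w*(z + 80) = 1*(252 + 80) = 1*332 = 332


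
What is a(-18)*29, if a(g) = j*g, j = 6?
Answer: -3132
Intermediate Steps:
a(g) = 6*g
a(-18)*29 = (6*(-18))*29 = -108*29 = -3132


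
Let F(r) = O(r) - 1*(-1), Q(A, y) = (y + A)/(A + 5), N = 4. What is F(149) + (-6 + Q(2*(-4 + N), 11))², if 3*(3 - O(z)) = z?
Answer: -2342/75 ≈ -31.227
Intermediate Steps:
O(z) = 3 - z/3
Q(A, y) = (A + y)/(5 + A)
F(r) = 4 - r/3 (F(r) = (3 - r/3) - 1*(-1) = (3 - r/3) + 1 = 4 - r/3)
F(149) + (-6 + Q(2*(-4 + N), 11))² = (4 - ⅓*149) + (-6 + (2*(-4 + 4) + 11)/(5 + 2*(-4 + 4)))² = (4 - 149/3) + (-6 + (2*0 + 11)/(5 + 2*0))² = -137/3 + (-6 + (0 + 11)/(5 + 0))² = -137/3 + (-6 + 11/5)² = -137/3 + (-19/5)² = -137/3 + 361/25 = -2342/75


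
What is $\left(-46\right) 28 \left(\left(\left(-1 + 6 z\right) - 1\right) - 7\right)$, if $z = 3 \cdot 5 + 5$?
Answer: $-142968$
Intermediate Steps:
$z = 20$ ($z = 15 + 5 = 20$)
$\left(-46\right) 28 \left(\left(\left(-1 + 6 z\right) - 1\right) - 7\right) = \left(-46\right) 28 \left(\left(\left(-1 + 6 \cdot 20\right) - 1\right) - 7\right) = - 1288 \left(\left(\left(-1 + 120\right) - 1\right) - 7\right) = - 1288 \left(\left(119 - 1\right) - 7\right) = - 1288 \left(118 - 7\right) = \left(-1288\right) 111 = -142968$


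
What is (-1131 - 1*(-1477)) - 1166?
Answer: -820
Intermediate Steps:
(-1131 - 1*(-1477)) - 1166 = (-1131 + 1477) - 1166 = 346 - 1166 = -820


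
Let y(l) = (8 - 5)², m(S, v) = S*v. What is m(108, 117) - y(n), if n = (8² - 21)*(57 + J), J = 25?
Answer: 12627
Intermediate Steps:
n = 3526 (n = (8² - 21)*(57 + 25) = (64 - 21)*82 = 43*82 = 3526)
y(l) = 9 (y(l) = 3² = 9)
m(108, 117) - y(n) = 108*117 - 1*9 = 12636 - 9 = 12627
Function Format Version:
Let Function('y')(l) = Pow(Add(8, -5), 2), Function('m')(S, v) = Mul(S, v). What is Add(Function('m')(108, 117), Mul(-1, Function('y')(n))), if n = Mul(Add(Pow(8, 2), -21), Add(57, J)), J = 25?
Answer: 12627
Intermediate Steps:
n = 3526 (n = Mul(Add(Pow(8, 2), -21), Add(57, 25)) = Mul(Add(64, -21), 82) = Mul(43, 82) = 3526)
Function('y')(l) = 9 (Function('y')(l) = Pow(3, 2) = 9)
Add(Function('m')(108, 117), Mul(-1, Function('y')(n))) = Add(Mul(108, 117), Mul(-1, 9)) = Add(12636, -9) = 12627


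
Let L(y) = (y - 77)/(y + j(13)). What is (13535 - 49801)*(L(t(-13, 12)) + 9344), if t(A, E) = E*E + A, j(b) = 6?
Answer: -46427080412/137 ≈ -3.3888e+8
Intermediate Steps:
t(A, E) = A + E² (t(A, E) = E² + A = A + E²)
L(y) = (-77 + y)/(6 + y) (L(y) = (y - 77)/(y + 6) = (-77 + y)/(6 + y))
(13535 - 49801)*(L(t(-13, 12)) + 9344) = (13535 - 49801)*((-77 + (-13 + 12²))/(6 + (-13 + 12²)) + 9344) = -36266*((-77 + (-13 + 144))/(6 + (-13 + 144)) + 9344) = -36266*((-77 + 131)/(6 + 131) + 9344) = -36266*(54/137 + 9344) = -36266*1280182/137 = -46427080412/137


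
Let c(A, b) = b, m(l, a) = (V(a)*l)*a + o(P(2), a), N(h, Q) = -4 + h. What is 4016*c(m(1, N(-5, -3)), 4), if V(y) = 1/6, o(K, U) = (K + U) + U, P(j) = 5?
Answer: 16064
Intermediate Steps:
o(K, U) = K + 2*U
V(y) = ⅙
m(l, a) = 5 + 2*a + a*l/6 (m(l, a) = (l/6)*a + (5 + 2*a) = a*l/6 + (5 + 2*a) = 5 + 2*a + a*l/6)
4016*c(m(1, N(-5, -3)), 4) = 4016*4 = 16064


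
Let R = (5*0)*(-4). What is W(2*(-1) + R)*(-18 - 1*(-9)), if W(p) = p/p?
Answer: -9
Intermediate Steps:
R = 0 (R = 0*(-4) = 0)
W(p) = 1
W(2*(-1) + R)*(-18 - 1*(-9)) = 1*(-18 - 1*(-9)) = 1*(-18 + 9) = 1*(-9) = -9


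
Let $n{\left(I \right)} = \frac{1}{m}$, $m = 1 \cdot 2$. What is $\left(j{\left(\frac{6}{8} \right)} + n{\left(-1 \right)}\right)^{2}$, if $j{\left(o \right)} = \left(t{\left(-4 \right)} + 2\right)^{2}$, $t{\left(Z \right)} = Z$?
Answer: $\frac{81}{4} \approx 20.25$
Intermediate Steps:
$m = 2$
$j{\left(o \right)} = 4$ ($j{\left(o \right)} = \left(-4 + 2\right)^{2} = \left(-2\right)^{2} = 4$)
$n{\left(I \right)} = \frac{1}{2}$
$\left(j{\left(\frac{6}{8} \right)} + n{\left(-1 \right)}\right)^{2} = \left(4 + \frac{1}{2}\right)^{2} = \left(\frac{9}{2}\right)^{2} = \frac{81}{4}$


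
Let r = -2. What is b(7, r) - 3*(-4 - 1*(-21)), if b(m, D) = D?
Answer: -53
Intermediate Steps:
b(7, r) - 3*(-4 - 1*(-21)) = -2 - 3*(-4 - 1*(-21)) = -2 - 3*(-4 + 21) = -2 - 3*17 = -2 - 51 = -53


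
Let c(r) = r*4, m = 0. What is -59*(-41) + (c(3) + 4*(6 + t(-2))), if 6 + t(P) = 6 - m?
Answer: 2455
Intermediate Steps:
c(r) = 4*r
t(P) = 0 (t(P) = -6 + (6 - 1*0) = -6 + (6 + 0) = -6 + 6 = 0)
-59*(-41) + (c(3) + 4*(6 + t(-2))) = -59*(-41) + (4*3 + 4*(6 + 0)) = 2419 + (12 + 4*6) = 2419 + (12 + 24) = 2419 + 36 = 2455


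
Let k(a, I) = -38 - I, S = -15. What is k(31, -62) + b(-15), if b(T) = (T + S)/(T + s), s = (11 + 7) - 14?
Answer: 294/11 ≈ 26.727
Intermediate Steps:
s = 4 (s = 18 - 14 = 4)
b(T) = (-15 + T)/(4 + T) (b(T) = (T - 15)/(T + 4) = (-15 + T)/(4 + T))
k(31, -62) + b(-15) = (-38 - 1*(-62)) + (-15 - 15)/(4 - 15) = (-38 + 62) - 30/(-11) = 24 - 1/11*(-30) = 24 + 30/11 = 294/11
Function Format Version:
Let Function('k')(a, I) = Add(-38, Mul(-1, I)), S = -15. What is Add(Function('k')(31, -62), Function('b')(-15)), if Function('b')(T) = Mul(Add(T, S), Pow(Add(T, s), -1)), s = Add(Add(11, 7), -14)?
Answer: Rational(294, 11) ≈ 26.727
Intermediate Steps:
s = 4 (s = Add(18, -14) = 4)
Function('b')(T) = Mul(Pow(Add(4, T), -1), Add(-15, T)) (Function('b')(T) = Mul(Add(T, -15), Pow(Add(T, 4), -1)) = Mul(Add(-15, T), Pow(Add(4, T), -1)) = Mul(Pow(Add(4, T), -1), Add(-15, T)))
Add(Function('k')(31, -62), Function('b')(-15)) = Add(Add(-38, Mul(-1, -62)), Mul(Pow(Add(4, -15), -1), Add(-15, -15))) = Add(Add(-38, 62), Mul(Pow(-11, -1), -30)) = Add(24, Mul(Rational(-1, 11), -30)) = Add(24, Rational(30, 11)) = Rational(294, 11)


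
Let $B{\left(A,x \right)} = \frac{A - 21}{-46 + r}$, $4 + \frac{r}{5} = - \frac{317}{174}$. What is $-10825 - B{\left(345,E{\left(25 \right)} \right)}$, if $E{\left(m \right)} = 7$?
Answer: $- \frac{141415549}{13069} \approx -10821.0$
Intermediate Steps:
$r = - \frac{5065}{174}$ ($r = -20 + 5 \left(- \frac{317}{174}\right) = -20 - \frac{1585}{174} = - \frac{5065}{174} \approx -29.109$)
$B{\left(A,x \right)} = \frac{522}{1867} - \frac{174 A}{13069}$ ($B{\left(A,x \right)} = \frac{A - 21}{-46 - \frac{5065}{174}} = \frac{-21 + A}{- \frac{13069}{174}} = \left(-21 + A\right) \left(- \frac{174}{13069}\right) = \frac{522}{1867} - \frac{174 A}{13069}$)
$-10825 - B{\left(345,E{\left(25 \right)} \right)} = -10825 - \left(\frac{522}{1867} - \frac{60030}{13069}\right) = -10825 - - \frac{56376}{13069} = -10825 + \frac{56376}{13069} = - \frac{141415549}{13069}$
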